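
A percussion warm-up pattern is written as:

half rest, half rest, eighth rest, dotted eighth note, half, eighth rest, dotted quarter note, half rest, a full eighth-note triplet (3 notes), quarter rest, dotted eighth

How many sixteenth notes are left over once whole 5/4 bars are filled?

One bar of 5/4 = 20 sixteenth notes.
In sixteenth notes: half rest = 8; half rest = 8; eighth rest = 2; dotted eighth note = 3; half = 8; eighth rest = 2; dotted quarter note = 6; half rest = 8; a full eighth-note triplet (3 notes) (three triplet eighths span one quarter) = 4; quarter rest = 4; dotted eighth = 3.
Sum: 8 + 8 + 2 + 3 + 8 + 2 + 6 + 8 + 4 + 4 + 3 = 56.
56 ÷ 20 = 2 complete bars with 16 sixteenth notes remaining.

16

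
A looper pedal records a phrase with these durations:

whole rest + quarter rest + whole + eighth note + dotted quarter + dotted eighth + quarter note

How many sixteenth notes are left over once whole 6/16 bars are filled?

3

One bar of 6/16 = 6 sixteenth notes.
Working in sixteenth notes: whole rest = 16; quarter rest = 4; whole = 16; eighth note = 2; dotted quarter = 6; dotted eighth = 3; quarter note = 4.
Sum: 16 + 4 + 16 + 2 + 6 + 3 + 4 = 51.
51 ÷ 6 = 8 complete bars with 3 sixteenth notes remaining.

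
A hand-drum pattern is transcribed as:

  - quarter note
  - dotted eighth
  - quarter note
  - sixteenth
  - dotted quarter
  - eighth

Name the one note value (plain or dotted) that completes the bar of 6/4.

quarter note

The bar of 6/4 = 24 sixteenth notes.
In sixteenth notes: quarter note = 4; dotted eighth = 3; quarter note = 4; sixteenth = 1; dotted quarter = 6; eighth = 2.
Adding: 4 + 3 + 4 + 1 + 6 + 2 = 20.
Remaining: 24 − 20 = 4 sixteenth notes, which is a quarter note.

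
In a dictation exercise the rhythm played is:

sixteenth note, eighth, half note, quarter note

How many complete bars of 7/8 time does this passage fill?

1

One bar of 7/8 = 14 sixteenth notes.
Working in sixteenth notes: sixteenth note = 1; eighth = 2; half note = 8; quarter note = 4.
Altogether 1 + 2 + 8 + 4 = 15.
15 ÷ 14 = 1 complete bar with 1 left over.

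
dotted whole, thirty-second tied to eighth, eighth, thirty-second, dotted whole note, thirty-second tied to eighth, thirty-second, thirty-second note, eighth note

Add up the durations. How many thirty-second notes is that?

117

Working in thirty-second notes: dotted whole = 48; thirty-second tied to eighth (thirty-second + eighth) = 5; eighth = 4; thirty-second = 1; dotted whole note = 48; thirty-second tied to eighth (thirty-second + eighth) = 5; thirty-second = 1; thirty-second note = 1; eighth note = 4.
Total: 48 + 5 + 4 + 1 + 48 + 5 + 1 + 1 + 4 = 117 thirty-second notes.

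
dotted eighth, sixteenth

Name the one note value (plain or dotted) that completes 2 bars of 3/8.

2 bars of 3/8 = 12 sixteenth notes.
Express everything in sixteenth notes: dotted eighth = 3; sixteenth = 1.
Adding: 3 + 1 = 4.
Remaining: 12 − 4 = 8 sixteenth notes, which is a half note.

half note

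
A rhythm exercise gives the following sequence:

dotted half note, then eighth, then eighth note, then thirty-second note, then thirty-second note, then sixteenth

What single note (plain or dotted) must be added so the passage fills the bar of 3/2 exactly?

dotted quarter note

The bar of 3/2 = 48 thirty-second notes.
In thirty-second notes: dotted half note = 24; eighth = 4; eighth note = 4; thirty-second note = 1; thirty-second note = 1; sixteenth = 2.
Adding: 24 + 4 + 4 + 1 + 1 + 2 = 36.
Remaining: 48 − 36 = 12 thirty-second notes, which is a dotted quarter note.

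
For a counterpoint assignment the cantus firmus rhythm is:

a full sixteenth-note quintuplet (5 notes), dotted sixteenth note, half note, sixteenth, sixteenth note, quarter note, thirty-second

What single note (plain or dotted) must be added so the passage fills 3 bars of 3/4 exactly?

whole note

3 bars of 3/4 = 72 thirty-second notes.
Convert each value to thirty-second notes: a full sixteenth-note quintuplet (5 notes) (five quintuplet sixteenths span one quarter) = 8; dotted sixteenth note = 3; half note = 16; sixteenth = 2; sixteenth note = 2; quarter note = 8; thirty-second = 1.
Adding: 8 + 3 + 16 + 2 + 2 + 8 + 1 = 40.
Remaining: 72 − 40 = 32 thirty-second notes, which is a whole note.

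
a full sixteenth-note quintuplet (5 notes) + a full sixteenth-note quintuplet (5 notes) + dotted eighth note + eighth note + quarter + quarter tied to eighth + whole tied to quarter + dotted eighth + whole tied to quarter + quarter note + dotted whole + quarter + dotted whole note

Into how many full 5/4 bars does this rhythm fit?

One bar of 5/4 = 20 sixteenth notes.
Convert each value to sixteenth notes: a full sixteenth-note quintuplet (5 notes) (five quintuplet sixteenths span one quarter) = 4; a full sixteenth-note quintuplet (5 notes) (five quintuplet sixteenths span one quarter) = 4; dotted eighth note = 3; eighth note = 2; quarter = 4; quarter tied to eighth (quarter + eighth) = 6; whole tied to quarter (whole + quarter) = 20; dotted eighth = 3; whole tied to quarter (whole + quarter) = 20; quarter note = 4; dotted whole = 24; quarter = 4; dotted whole note = 24.
Total: 4 + 4 + 3 + 2 + 4 + 6 + 20 + 3 + 20 + 4 + 24 + 4 + 24 = 122.
122 ÷ 20 = 6 complete bars with 2 left over.

6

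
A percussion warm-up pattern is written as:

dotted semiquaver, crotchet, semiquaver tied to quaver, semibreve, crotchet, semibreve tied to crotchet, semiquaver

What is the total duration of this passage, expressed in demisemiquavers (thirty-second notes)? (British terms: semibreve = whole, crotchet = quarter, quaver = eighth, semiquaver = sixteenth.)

99

In thirty-second notes: dotted semiquaver = 3; crotchet = 8; semiquaver tied to quaver (semiquaver + quaver) = 6; semibreve = 32; crotchet = 8; semibreve tied to crotchet (semibreve + crotchet) = 40; semiquaver = 2.
Adding: 3 + 8 + 6 + 32 + 8 + 40 + 2 = 99 thirty-second notes.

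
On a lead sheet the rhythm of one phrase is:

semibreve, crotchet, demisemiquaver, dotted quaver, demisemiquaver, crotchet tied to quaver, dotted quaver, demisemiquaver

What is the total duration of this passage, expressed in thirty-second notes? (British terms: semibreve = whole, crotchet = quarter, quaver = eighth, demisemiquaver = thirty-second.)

67

Express everything in thirty-second notes: semibreve = 32; crotchet = 8; demisemiquaver = 1; dotted quaver = 6; demisemiquaver = 1; crotchet tied to quaver (crotchet + quaver) = 12; dotted quaver = 6; demisemiquaver = 1.
Sum: 32 + 8 + 1 + 6 + 1 + 12 + 6 + 1 = 67 thirty-second notes.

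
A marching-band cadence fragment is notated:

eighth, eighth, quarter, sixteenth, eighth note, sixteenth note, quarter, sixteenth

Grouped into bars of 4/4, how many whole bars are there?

One bar of 4/4 = 16 sixteenth notes.
Convert each value to sixteenth notes: eighth = 2; eighth = 2; quarter = 4; sixteenth = 1; eighth note = 2; sixteenth note = 1; quarter = 4; sixteenth = 1.
Sum: 2 + 2 + 4 + 1 + 2 + 1 + 4 + 1 = 17.
17 ÷ 16 = 1 complete bar with 1 left over.

1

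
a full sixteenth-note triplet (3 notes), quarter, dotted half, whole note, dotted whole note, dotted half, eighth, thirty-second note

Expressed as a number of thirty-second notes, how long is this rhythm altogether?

145

In thirty-second notes: a full sixteenth-note triplet (3 notes) (three triplet sixteenths span one eighth) = 4; quarter = 8; dotted half = 24; whole note = 32; dotted whole note = 48; dotted half = 24; eighth = 4; thirty-second note = 1.
Adding: 4 + 8 + 24 + 32 + 48 + 24 + 4 + 1 = 145 thirty-second notes.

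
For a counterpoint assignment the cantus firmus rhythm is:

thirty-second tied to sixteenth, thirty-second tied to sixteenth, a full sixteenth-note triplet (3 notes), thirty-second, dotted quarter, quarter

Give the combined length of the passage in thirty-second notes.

Express everything in thirty-second notes: thirty-second tied to sixteenth (thirty-second + sixteenth) = 3; thirty-second tied to sixteenth (thirty-second + sixteenth) = 3; a full sixteenth-note triplet (3 notes) (three triplet sixteenths span one eighth) = 4; thirty-second = 1; dotted quarter = 12; quarter = 8.
Adding: 3 + 3 + 4 + 1 + 12 + 8 = 31 thirty-second notes.

31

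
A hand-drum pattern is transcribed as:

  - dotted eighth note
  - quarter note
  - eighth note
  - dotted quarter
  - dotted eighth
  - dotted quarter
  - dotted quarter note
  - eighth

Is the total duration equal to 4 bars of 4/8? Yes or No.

Yes

One bar of 4/8 = 8 sixteenth notes, so 4 bars = 32.
Working in sixteenth notes: dotted eighth note = 3; quarter note = 4; eighth note = 2; dotted quarter = 6; dotted eighth = 3; dotted quarter = 6; dotted quarter note = 6; eighth = 2.
Altogether 3 + 4 + 2 + 6 + 3 + 6 + 6 + 2 = 32.
32 equals 32, so the answer is Yes.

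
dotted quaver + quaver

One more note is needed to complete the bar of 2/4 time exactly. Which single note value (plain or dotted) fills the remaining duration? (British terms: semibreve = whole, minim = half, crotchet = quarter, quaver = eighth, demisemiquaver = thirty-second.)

dotted eighth note

The bar of 2/4 = 8 sixteenth notes.
In sixteenth notes: dotted quaver = 3; quaver = 2.
Total: 3 + 2 = 5.
Remaining: 8 − 5 = 3 sixteenth notes, which is a dotted eighth note.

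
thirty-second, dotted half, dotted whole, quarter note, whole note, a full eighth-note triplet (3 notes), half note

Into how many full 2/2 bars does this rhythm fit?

4

One bar of 2/2 = 32 thirty-second notes.
Working in thirty-second notes: thirty-second = 1; dotted half = 24; dotted whole = 48; quarter note = 8; whole note = 32; a full eighth-note triplet (3 notes) (three triplet eighths span one quarter) = 8; half note = 16.
Altogether 1 + 24 + 48 + 8 + 32 + 8 + 16 = 137.
137 ÷ 32 = 4 complete bars with 9 left over.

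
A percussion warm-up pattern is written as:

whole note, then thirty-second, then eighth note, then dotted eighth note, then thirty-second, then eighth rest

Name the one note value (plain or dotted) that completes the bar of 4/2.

half note

The bar of 4/2 = 64 thirty-second notes.
In thirty-second notes: whole note = 32; thirty-second = 1; eighth note = 4; dotted eighth note = 6; thirty-second = 1; eighth rest = 4.
Sum: 32 + 1 + 4 + 6 + 1 + 4 = 48.
Remaining: 64 − 48 = 16 thirty-second notes, which is a half note.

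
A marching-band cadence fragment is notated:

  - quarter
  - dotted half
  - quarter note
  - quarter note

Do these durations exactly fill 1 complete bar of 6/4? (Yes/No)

Yes

One bar of 6/4 = 6 quarter notes.
Each duration in quarter notes: quarter = 1; dotted half = 3; quarter note = 1; quarter note = 1.
Altogether 1 + 3 + 1 + 1 = 6.
6 equals 6, so the answer is Yes.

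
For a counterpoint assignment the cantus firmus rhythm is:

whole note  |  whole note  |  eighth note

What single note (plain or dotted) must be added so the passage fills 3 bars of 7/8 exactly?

half note

3 bars of 7/8 = 21 eighth notes.
Express everything in eighth notes: whole note = 8; whole note = 8; eighth note = 1.
Sum: 8 + 8 + 1 = 17.
Remaining: 21 − 17 = 4 eighth notes, which is a half note.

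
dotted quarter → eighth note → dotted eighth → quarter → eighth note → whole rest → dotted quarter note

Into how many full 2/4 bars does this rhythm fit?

4

One bar of 2/4 = 8 sixteenth notes.
Convert each value to sixteenth notes: dotted quarter = 6; eighth note = 2; dotted eighth = 3; quarter = 4; eighth note = 2; whole rest = 16; dotted quarter note = 6.
Total: 6 + 2 + 3 + 4 + 2 + 16 + 6 = 39.
39 ÷ 8 = 4 complete bars with 7 left over.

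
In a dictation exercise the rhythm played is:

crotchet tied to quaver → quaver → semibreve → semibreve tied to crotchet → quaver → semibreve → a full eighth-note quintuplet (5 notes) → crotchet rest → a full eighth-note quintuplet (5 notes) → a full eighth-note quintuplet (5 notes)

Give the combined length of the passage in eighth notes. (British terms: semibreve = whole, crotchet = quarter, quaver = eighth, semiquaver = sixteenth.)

45

Working in eighth notes: crotchet tied to quaver (crotchet + quaver) = 3; quaver = 1; semibreve = 8; semibreve tied to crotchet (semibreve + crotchet) = 10; quaver = 1; semibreve = 8; a full eighth-note quintuplet (5 notes) (five quintuplet eighths span one half) = 4; crotchet rest = 2; a full eighth-note quintuplet (5 notes) (five quintuplet eighths span one half) = 4; a full eighth-note quintuplet (5 notes) (five quintuplet eighths span one half) = 4.
Altogether 3 + 1 + 8 + 10 + 1 + 8 + 4 + 2 + 4 + 4 = 45 eighth notes.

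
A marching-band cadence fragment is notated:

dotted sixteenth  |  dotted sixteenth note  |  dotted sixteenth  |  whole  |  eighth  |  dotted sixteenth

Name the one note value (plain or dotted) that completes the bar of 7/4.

The bar of 7/4 = 56 thirty-second notes.
In thirty-second notes: dotted sixteenth = 3; dotted sixteenth note = 3; dotted sixteenth = 3; whole = 32; eighth = 4; dotted sixteenth = 3.
Altogether 3 + 3 + 3 + 32 + 4 + 3 = 48.
Remaining: 56 − 48 = 8 thirty-second notes, which is a quarter note.

quarter note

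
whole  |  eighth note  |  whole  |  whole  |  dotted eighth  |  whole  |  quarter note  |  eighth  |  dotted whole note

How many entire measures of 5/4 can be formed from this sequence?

4

One bar of 5/4 = 20 sixteenth notes.
Convert each value to sixteenth notes: whole = 16; eighth note = 2; whole = 16; whole = 16; dotted eighth = 3; whole = 16; quarter note = 4; eighth = 2; dotted whole note = 24.
Total: 16 + 2 + 16 + 16 + 3 + 16 + 4 + 2 + 24 = 99.
99 ÷ 20 = 4 complete bars with 19 left over.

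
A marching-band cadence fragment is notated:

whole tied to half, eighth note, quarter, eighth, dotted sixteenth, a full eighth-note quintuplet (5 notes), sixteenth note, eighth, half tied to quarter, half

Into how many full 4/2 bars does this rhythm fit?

One bar of 4/2 = 64 thirty-second notes.
In thirty-second notes: whole tied to half (whole + half) = 48; eighth note = 4; quarter = 8; eighth = 4; dotted sixteenth = 3; a full eighth-note quintuplet (5 notes) (five quintuplet eighths span one half) = 16; sixteenth note = 2; eighth = 4; half tied to quarter (half + quarter) = 24; half = 16.
Sum: 48 + 4 + 8 + 4 + 3 + 16 + 2 + 4 + 24 + 16 = 129.
129 ÷ 64 = 2 complete bars with 1 left over.

2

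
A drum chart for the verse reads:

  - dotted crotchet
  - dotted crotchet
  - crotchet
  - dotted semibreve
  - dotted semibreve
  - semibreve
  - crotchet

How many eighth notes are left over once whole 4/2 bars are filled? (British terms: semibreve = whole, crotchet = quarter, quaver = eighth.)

10

One bar of 4/2 = 16 eighth notes.
Express everything in eighth notes: dotted crotchet = 3; dotted crotchet = 3; crotchet = 2; dotted semibreve = 12; dotted semibreve = 12; semibreve = 8; crotchet = 2.
Total: 3 + 3 + 2 + 12 + 12 + 8 + 2 = 42.
42 ÷ 16 = 2 complete bars with 10 eighth notes remaining.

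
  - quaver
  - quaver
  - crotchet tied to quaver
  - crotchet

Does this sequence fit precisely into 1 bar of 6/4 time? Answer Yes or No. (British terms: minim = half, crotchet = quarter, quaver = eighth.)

No

One bar of 6/4 = 12 eighth notes.
Convert each value to eighth notes: quaver = 1; quaver = 1; crotchet tied to quaver (crotchet + quaver) = 3; crotchet = 2.
Sum: 1 + 1 + 3 + 2 = 7.
7 falls short of 12, so the answer is No.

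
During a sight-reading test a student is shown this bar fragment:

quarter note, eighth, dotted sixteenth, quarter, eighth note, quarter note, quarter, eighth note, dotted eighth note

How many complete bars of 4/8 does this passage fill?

3

One bar of 4/8 = 16 thirty-second notes.
Express everything in thirty-second notes: quarter note = 8; eighth = 4; dotted sixteenth = 3; quarter = 8; eighth note = 4; quarter note = 8; quarter = 8; eighth note = 4; dotted eighth note = 6.
Adding: 8 + 4 + 3 + 8 + 4 + 8 + 8 + 4 + 6 = 53.
53 ÷ 16 = 3 complete bars with 5 left over.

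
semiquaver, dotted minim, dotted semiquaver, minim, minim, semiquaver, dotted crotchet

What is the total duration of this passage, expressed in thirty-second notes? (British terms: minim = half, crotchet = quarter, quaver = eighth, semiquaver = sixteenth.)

In thirty-second notes: semiquaver = 2; dotted minim = 24; dotted semiquaver = 3; minim = 16; minim = 16; semiquaver = 2; dotted crotchet = 12.
Adding: 2 + 24 + 3 + 16 + 16 + 2 + 12 = 75 thirty-second notes.

75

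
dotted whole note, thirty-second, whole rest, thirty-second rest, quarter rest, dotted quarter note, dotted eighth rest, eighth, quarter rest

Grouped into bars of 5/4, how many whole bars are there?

3

One bar of 5/4 = 40 thirty-second notes.
Convert each value to thirty-second notes: dotted whole note = 48; thirty-second = 1; whole rest = 32; thirty-second rest = 1; quarter rest = 8; dotted quarter note = 12; dotted eighth rest = 6; eighth = 4; quarter rest = 8.
Total: 48 + 1 + 32 + 1 + 8 + 12 + 6 + 4 + 8 = 120.
120 ÷ 40 = 3 complete bars with 0 left over.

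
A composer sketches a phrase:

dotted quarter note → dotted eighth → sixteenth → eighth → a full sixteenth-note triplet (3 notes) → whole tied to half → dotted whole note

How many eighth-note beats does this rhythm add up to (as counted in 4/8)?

One eighth-note beat = 2 sixteenth notes.
Express everything in sixteenth notes: dotted quarter note = 6; dotted eighth = 3; sixteenth = 1; eighth = 2; a full sixteenth-note triplet (3 notes) (three triplet sixteenths span one eighth) = 2; whole tied to half (whole + half) = 24; dotted whole note = 24.
Altogether 6 + 3 + 1 + 2 + 2 + 24 + 24 = 62.
62 ÷ 2 = 31 beats.

31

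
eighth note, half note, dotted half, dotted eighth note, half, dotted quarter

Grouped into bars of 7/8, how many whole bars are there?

2

One bar of 7/8 = 14 sixteenth notes.
Express everything in sixteenth notes: eighth note = 2; half note = 8; dotted half = 12; dotted eighth note = 3; half = 8; dotted quarter = 6.
Adding: 2 + 8 + 12 + 3 + 8 + 6 = 39.
39 ÷ 14 = 2 complete bars with 11 left over.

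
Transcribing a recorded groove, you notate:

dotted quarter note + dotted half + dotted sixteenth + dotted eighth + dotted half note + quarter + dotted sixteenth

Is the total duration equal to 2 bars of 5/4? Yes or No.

One bar of 5/4 = 40 thirty-second notes, so 2 bars = 80.
Express everything in thirty-second notes: dotted quarter note = 12; dotted half = 24; dotted sixteenth = 3; dotted eighth = 6; dotted half note = 24; quarter = 8; dotted sixteenth = 3.
Altogether 12 + 24 + 3 + 6 + 24 + 8 + 3 = 80.
80 equals 80, so the answer is Yes.

Yes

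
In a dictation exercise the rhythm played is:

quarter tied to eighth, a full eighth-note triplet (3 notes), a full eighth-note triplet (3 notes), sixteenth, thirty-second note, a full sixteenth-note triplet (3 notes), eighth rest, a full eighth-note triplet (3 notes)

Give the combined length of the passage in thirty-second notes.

47

Working in thirty-second notes: quarter tied to eighth (quarter + eighth) = 12; a full eighth-note triplet (3 notes) (three triplet eighths span one quarter) = 8; a full eighth-note triplet (3 notes) (three triplet eighths span one quarter) = 8; sixteenth = 2; thirty-second note = 1; a full sixteenth-note triplet (3 notes) (three triplet sixteenths span one eighth) = 4; eighth rest = 4; a full eighth-note triplet (3 notes) (three triplet eighths span one quarter) = 8.
Sum: 12 + 8 + 8 + 2 + 1 + 4 + 4 + 8 = 47 thirty-second notes.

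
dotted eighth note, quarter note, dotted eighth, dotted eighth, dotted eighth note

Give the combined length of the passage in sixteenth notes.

Express everything in sixteenth notes: dotted eighth note = 3; quarter note = 4; dotted eighth = 3; dotted eighth = 3; dotted eighth note = 3.
Sum: 3 + 4 + 3 + 3 + 3 = 16 sixteenth notes.

16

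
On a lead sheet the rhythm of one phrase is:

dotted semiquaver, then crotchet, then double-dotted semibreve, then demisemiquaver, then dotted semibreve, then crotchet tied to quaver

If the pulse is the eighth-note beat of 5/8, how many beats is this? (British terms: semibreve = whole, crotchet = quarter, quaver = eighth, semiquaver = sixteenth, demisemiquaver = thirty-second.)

32

One eighth-note beat = 4 thirty-second notes.
In thirty-second notes: dotted semiquaver = 3; crotchet = 8; double-dotted semibreve = 56; demisemiquaver = 1; dotted semibreve = 48; crotchet tied to quaver (crotchet + quaver) = 12.
Total: 3 + 8 + 56 + 1 + 48 + 12 = 128.
128 ÷ 4 = 32 beats.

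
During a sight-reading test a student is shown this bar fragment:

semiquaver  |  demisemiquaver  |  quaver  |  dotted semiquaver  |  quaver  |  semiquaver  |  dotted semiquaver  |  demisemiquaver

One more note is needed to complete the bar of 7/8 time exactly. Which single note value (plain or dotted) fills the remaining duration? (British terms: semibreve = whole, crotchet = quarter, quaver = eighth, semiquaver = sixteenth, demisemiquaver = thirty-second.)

quarter note

The bar of 7/8 = 28 thirty-second notes.
Each duration in thirty-second notes: semiquaver = 2; demisemiquaver = 1; quaver = 4; dotted semiquaver = 3; quaver = 4; semiquaver = 2; dotted semiquaver = 3; demisemiquaver = 1.
Sum: 2 + 1 + 4 + 3 + 4 + 2 + 3 + 1 = 20.
Remaining: 28 − 20 = 8 thirty-second notes, which is a quarter note.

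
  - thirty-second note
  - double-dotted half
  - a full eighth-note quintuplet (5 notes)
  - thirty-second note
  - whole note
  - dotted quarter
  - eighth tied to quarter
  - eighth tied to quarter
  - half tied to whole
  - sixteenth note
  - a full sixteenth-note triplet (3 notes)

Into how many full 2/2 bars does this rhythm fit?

5

One bar of 2/2 = 32 thirty-second notes.
In thirty-second notes: thirty-second note = 1; double-dotted half = 28; a full eighth-note quintuplet (5 notes) (five quintuplet eighths span one half) = 16; thirty-second note = 1; whole note = 32; dotted quarter = 12; eighth tied to quarter (eighth + quarter) = 12; eighth tied to quarter (eighth + quarter) = 12; half tied to whole (half + whole) = 48; sixteenth note = 2; a full sixteenth-note triplet (3 notes) (three triplet sixteenths span one eighth) = 4.
Adding: 1 + 28 + 16 + 1 + 32 + 12 + 12 + 12 + 48 + 2 + 4 = 168.
168 ÷ 32 = 5 complete bars with 8 left over.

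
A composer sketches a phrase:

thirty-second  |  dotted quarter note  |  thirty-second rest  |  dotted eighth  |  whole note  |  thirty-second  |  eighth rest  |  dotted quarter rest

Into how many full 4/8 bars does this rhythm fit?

4

One bar of 4/8 = 16 thirty-second notes.
Convert each value to thirty-second notes: thirty-second = 1; dotted quarter note = 12; thirty-second rest = 1; dotted eighth = 6; whole note = 32; thirty-second = 1; eighth rest = 4; dotted quarter rest = 12.
Altogether 1 + 12 + 1 + 6 + 32 + 1 + 4 + 12 = 69.
69 ÷ 16 = 4 complete bars with 5 left over.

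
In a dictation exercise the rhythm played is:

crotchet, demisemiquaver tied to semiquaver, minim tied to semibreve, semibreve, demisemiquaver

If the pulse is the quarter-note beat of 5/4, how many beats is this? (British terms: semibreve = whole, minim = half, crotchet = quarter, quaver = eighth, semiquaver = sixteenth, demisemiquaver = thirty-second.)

11.5

One quarter-note beat = 8 thirty-second notes.
In thirty-second notes: crotchet = 8; demisemiquaver tied to semiquaver (demisemiquaver + semiquaver) = 3; minim tied to semibreve (minim + semibreve) = 48; semibreve = 32; demisemiquaver = 1.
Total: 8 + 3 + 48 + 32 + 1 = 92.
92 ÷ 8 = 11.5 beats.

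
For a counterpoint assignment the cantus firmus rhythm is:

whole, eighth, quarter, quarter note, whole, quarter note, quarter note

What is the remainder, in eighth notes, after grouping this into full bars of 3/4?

1

One bar of 3/4 = 6 eighth notes.
In eighth notes: whole = 8; eighth = 1; quarter = 2; quarter note = 2; whole = 8; quarter note = 2; quarter note = 2.
Adding: 8 + 1 + 2 + 2 + 8 + 2 + 2 = 25.
25 ÷ 6 = 4 complete bars with 1 eighth note remaining.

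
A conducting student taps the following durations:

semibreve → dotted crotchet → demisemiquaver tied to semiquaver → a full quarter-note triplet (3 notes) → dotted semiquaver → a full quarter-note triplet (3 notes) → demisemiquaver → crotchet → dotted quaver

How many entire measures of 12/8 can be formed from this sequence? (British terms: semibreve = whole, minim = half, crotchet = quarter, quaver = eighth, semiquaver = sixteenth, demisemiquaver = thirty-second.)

One bar of 12/8 = 48 thirty-second notes.
Convert each value to thirty-second notes: semibreve = 32; dotted crotchet = 12; demisemiquaver tied to semiquaver (demisemiquaver + semiquaver) = 3; a full quarter-note triplet (3 notes) (three triplet quarters span one half) = 16; dotted semiquaver = 3; a full quarter-note triplet (3 notes) (three triplet quarters span one half) = 16; demisemiquaver = 1; crotchet = 8; dotted quaver = 6.
Adding: 32 + 12 + 3 + 16 + 3 + 16 + 1 + 8 + 6 = 97.
97 ÷ 48 = 2 complete bars with 1 left over.

2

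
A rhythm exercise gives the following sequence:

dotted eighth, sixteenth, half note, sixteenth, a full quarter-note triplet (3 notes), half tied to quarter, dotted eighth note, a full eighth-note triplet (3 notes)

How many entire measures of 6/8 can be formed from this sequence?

One bar of 6/8 = 12 sixteenth notes.
Each duration in sixteenth notes: dotted eighth = 3; sixteenth = 1; half note = 8; sixteenth = 1; a full quarter-note triplet (3 notes) (three triplet quarters span one half) = 8; half tied to quarter (half + quarter) = 12; dotted eighth note = 3; a full eighth-note triplet (3 notes) (three triplet eighths span one quarter) = 4.
Altogether 3 + 1 + 8 + 1 + 8 + 12 + 3 + 4 = 40.
40 ÷ 12 = 3 complete bars with 4 left over.

3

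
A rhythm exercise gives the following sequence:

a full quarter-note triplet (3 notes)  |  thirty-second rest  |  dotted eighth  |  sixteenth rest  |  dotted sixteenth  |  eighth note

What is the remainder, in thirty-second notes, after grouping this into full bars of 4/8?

One bar of 4/8 = 16 thirty-second notes.
In thirty-second notes: a full quarter-note triplet (3 notes) (three triplet quarters span one half) = 16; thirty-second rest = 1; dotted eighth = 6; sixteenth rest = 2; dotted sixteenth = 3; eighth note = 4.
Altogether 16 + 1 + 6 + 2 + 3 + 4 = 32.
32 ÷ 16 = 2 complete bars with 0 thirty-second notes remaining.

0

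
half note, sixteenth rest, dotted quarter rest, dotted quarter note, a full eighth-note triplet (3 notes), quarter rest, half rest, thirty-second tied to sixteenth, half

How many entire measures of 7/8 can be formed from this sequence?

3

One bar of 7/8 = 28 thirty-second notes.
Working in thirty-second notes: half note = 16; sixteenth rest = 2; dotted quarter rest = 12; dotted quarter note = 12; a full eighth-note triplet (3 notes) (three triplet eighths span one quarter) = 8; quarter rest = 8; half rest = 16; thirty-second tied to sixteenth (thirty-second + sixteenth) = 3; half = 16.
Adding: 16 + 2 + 12 + 12 + 8 + 8 + 16 + 3 + 16 = 93.
93 ÷ 28 = 3 complete bars with 9 left over.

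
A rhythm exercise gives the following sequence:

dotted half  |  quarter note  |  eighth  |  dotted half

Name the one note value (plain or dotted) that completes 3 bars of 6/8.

dotted quarter note

3 bars of 6/8 = 18 eighth notes.
Working in eighth notes: dotted half = 6; quarter note = 2; eighth = 1; dotted half = 6.
Sum: 6 + 2 + 1 + 6 = 15.
Remaining: 18 − 15 = 3 eighth notes, which is a dotted quarter note.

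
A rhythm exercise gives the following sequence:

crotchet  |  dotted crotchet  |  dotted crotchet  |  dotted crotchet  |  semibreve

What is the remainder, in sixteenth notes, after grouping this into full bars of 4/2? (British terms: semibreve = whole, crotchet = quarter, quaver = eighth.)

One bar of 4/2 = 16 eighth notes.
Working in eighth notes: crotchet = 2; dotted crotchet = 3; dotted crotchet = 3; dotted crotchet = 3; semibreve = 8.
Adding: 2 + 3 + 3 + 3 + 8 = 19.
19 ÷ 16 = 1 complete bar with 3 eighth notes remaining = 6 sixteenth notes.

6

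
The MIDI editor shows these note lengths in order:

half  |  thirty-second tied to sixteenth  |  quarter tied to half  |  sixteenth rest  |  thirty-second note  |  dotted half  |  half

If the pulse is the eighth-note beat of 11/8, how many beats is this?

One eighth-note beat = 4 thirty-second notes.
Convert each value to thirty-second notes: half = 16; thirty-second tied to sixteenth (thirty-second + sixteenth) = 3; quarter tied to half (quarter + half) = 24; sixteenth rest = 2; thirty-second note = 1; dotted half = 24; half = 16.
Adding: 16 + 3 + 24 + 2 + 1 + 24 + 16 = 86.
86 ÷ 4 = 21.5 beats.

21.5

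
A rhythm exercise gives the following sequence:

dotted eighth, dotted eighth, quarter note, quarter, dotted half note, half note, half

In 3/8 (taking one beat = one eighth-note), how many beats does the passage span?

One eighth-note beat = 2 sixteenth notes.
Working in sixteenth notes: dotted eighth = 3; dotted eighth = 3; quarter note = 4; quarter = 4; dotted half note = 12; half note = 8; half = 8.
Adding: 3 + 3 + 4 + 4 + 12 + 8 + 8 = 42.
42 ÷ 2 = 21 beats.

21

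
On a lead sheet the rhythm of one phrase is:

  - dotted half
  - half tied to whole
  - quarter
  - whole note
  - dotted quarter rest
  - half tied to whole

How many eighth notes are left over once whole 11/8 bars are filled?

One bar of 11/8 = 11 eighth notes.
Each duration in eighth notes: dotted half = 6; half tied to whole (half + whole) = 12; quarter = 2; whole note = 8; dotted quarter rest = 3; half tied to whole (half + whole) = 12.
Adding: 6 + 12 + 2 + 8 + 3 + 12 = 43.
43 ÷ 11 = 3 complete bars with 10 eighth notes remaining.

10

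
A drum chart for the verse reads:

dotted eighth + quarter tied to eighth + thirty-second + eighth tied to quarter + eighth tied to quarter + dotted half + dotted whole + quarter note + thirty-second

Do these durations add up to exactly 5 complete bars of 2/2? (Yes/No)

One bar of 2/2 = 32 thirty-second notes, so 5 bars = 160.
Each duration in thirty-second notes: dotted eighth = 6; quarter tied to eighth (quarter + eighth) = 12; thirty-second = 1; eighth tied to quarter (eighth + quarter) = 12; eighth tied to quarter (eighth + quarter) = 12; dotted half = 24; dotted whole = 48; quarter note = 8; thirty-second = 1.
Adding: 6 + 12 + 1 + 12 + 12 + 24 + 48 + 8 + 1 = 124.
124 falls short of 160, so the answer is No.

No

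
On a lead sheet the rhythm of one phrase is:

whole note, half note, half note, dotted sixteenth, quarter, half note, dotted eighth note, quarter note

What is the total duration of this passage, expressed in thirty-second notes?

105

Express everything in thirty-second notes: whole note = 32; half note = 16; half note = 16; dotted sixteenth = 3; quarter = 8; half note = 16; dotted eighth note = 6; quarter note = 8.
Adding: 32 + 16 + 16 + 3 + 8 + 16 + 6 + 8 = 105 thirty-second notes.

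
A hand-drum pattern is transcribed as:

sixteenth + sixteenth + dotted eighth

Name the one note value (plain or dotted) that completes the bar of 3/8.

sixteenth note

The bar of 3/8 = 6 sixteenth notes.
Express everything in sixteenth notes: sixteenth = 1; sixteenth = 1; dotted eighth = 3.
Adding: 1 + 1 + 3 = 5.
Remaining: 6 − 5 = 1 sixteenth note, which is a sixteenth note.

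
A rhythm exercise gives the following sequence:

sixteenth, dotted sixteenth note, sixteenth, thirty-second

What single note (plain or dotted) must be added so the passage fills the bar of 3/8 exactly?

eighth note

The bar of 3/8 = 12 thirty-second notes.
Each duration in thirty-second notes: sixteenth = 2; dotted sixteenth note = 3; sixteenth = 2; thirty-second = 1.
Sum: 2 + 3 + 2 + 1 = 8.
Remaining: 12 − 8 = 4 thirty-second notes, which is a eighth note.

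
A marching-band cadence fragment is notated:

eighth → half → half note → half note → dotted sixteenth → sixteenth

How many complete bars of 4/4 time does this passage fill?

1

One bar of 4/4 = 32 thirty-second notes.
In thirty-second notes: eighth = 4; half = 16; half note = 16; half note = 16; dotted sixteenth = 3; sixteenth = 2.
Altogether 4 + 16 + 16 + 16 + 3 + 2 = 57.
57 ÷ 32 = 1 complete bar with 25 left over.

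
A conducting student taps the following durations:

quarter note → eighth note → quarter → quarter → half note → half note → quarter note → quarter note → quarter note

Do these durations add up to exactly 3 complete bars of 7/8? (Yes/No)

Yes

One bar of 7/8 = 7 eighth notes, so 3 bars = 21.
Each duration in eighth notes: quarter note = 2; eighth note = 1; quarter = 2; quarter = 2; half note = 4; half note = 4; quarter note = 2; quarter note = 2; quarter note = 2.
Sum: 2 + 1 + 2 + 2 + 4 + 4 + 2 + 2 + 2 = 21.
21 equals 21, so the answer is Yes.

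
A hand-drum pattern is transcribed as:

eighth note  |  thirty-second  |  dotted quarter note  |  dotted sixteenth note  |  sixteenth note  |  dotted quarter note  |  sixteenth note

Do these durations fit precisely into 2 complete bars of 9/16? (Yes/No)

One bar of 9/16 = 18 thirty-second notes, so 2 bars = 36.
Working in thirty-second notes: eighth note = 4; thirty-second = 1; dotted quarter note = 12; dotted sixteenth note = 3; sixteenth note = 2; dotted quarter note = 12; sixteenth note = 2.
Sum: 4 + 1 + 12 + 3 + 2 + 12 + 2 = 36.
36 equals 36, so the answer is Yes.

Yes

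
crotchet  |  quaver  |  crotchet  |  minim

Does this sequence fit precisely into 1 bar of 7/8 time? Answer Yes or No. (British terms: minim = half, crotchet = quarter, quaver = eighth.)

No

One bar of 7/8 = 7 eighth notes.
Express everything in eighth notes: crotchet = 2; quaver = 1; crotchet = 2; minim = 4.
Adding: 2 + 1 + 2 + 4 = 9.
9 exceeds 7, so the answer is No.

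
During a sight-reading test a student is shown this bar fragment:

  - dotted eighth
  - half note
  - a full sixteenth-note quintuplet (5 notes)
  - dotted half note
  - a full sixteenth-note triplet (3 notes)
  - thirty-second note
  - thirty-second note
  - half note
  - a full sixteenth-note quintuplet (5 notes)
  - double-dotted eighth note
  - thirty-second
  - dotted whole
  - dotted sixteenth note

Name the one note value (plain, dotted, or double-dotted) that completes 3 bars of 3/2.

thirty-second note

3 bars of 3/2 = 144 thirty-second notes.
Working in thirty-second notes: dotted eighth = 6; half note = 16; a full sixteenth-note quintuplet (5 notes) (five quintuplet sixteenths span one quarter) = 8; dotted half note = 24; a full sixteenth-note triplet (3 notes) (three triplet sixteenths span one eighth) = 4; thirty-second note = 1; thirty-second note = 1; half note = 16; a full sixteenth-note quintuplet (5 notes) (five quintuplet sixteenths span one quarter) = 8; double-dotted eighth note = 7; thirty-second = 1; dotted whole = 48; dotted sixteenth note = 3.
Sum: 6 + 16 + 8 + 24 + 4 + 1 + 1 + 16 + 8 + 7 + 1 + 48 + 3 = 143.
Remaining: 144 − 143 = 1 thirty-second note, which is a thirty-second note.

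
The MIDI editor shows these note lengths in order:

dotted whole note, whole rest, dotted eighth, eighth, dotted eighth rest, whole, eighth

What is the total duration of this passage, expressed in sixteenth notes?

66

Express everything in sixteenth notes: dotted whole note = 24; whole rest = 16; dotted eighth = 3; eighth = 2; dotted eighth rest = 3; whole = 16; eighth = 2.
Total: 24 + 16 + 3 + 2 + 3 + 16 + 2 = 66 sixteenth notes.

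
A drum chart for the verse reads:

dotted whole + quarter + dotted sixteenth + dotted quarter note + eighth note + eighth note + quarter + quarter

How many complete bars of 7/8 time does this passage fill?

3

One bar of 7/8 = 28 thirty-second notes.
Working in thirty-second notes: dotted whole = 48; quarter = 8; dotted sixteenth = 3; dotted quarter note = 12; eighth note = 4; eighth note = 4; quarter = 8; quarter = 8.
Sum: 48 + 8 + 3 + 12 + 4 + 4 + 8 + 8 = 95.
95 ÷ 28 = 3 complete bars with 11 left over.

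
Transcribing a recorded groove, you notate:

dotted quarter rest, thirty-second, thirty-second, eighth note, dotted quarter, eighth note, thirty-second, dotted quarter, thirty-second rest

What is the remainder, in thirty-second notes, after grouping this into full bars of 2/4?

One bar of 2/4 = 16 thirty-second notes.
In thirty-second notes: dotted quarter rest = 12; thirty-second = 1; thirty-second = 1; eighth note = 4; dotted quarter = 12; eighth note = 4; thirty-second = 1; dotted quarter = 12; thirty-second rest = 1.
Total: 12 + 1 + 1 + 4 + 12 + 4 + 1 + 12 + 1 = 48.
48 ÷ 16 = 3 complete bars with 0 thirty-second notes remaining.

0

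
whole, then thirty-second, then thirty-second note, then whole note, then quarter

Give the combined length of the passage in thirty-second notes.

Express everything in thirty-second notes: whole = 32; thirty-second = 1; thirty-second note = 1; whole note = 32; quarter = 8.
Sum: 32 + 1 + 1 + 32 + 8 = 74 thirty-second notes.

74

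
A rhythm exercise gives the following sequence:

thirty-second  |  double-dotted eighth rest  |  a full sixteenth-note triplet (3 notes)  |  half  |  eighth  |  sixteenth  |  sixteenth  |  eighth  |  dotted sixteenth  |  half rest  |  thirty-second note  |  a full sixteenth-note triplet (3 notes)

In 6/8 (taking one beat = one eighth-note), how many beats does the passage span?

One eighth-note beat = 4 thirty-second notes.
Express everything in thirty-second notes: thirty-second = 1; double-dotted eighth rest = 7; a full sixteenth-note triplet (3 notes) (three triplet sixteenths span one eighth) = 4; half = 16; eighth = 4; sixteenth = 2; sixteenth = 2; eighth = 4; dotted sixteenth = 3; half rest = 16; thirty-second note = 1; a full sixteenth-note triplet (3 notes) (three triplet sixteenths span one eighth) = 4.
Altogether 1 + 7 + 4 + 16 + 4 + 2 + 2 + 4 + 3 + 16 + 1 + 4 = 64.
64 ÷ 4 = 16 beats.

16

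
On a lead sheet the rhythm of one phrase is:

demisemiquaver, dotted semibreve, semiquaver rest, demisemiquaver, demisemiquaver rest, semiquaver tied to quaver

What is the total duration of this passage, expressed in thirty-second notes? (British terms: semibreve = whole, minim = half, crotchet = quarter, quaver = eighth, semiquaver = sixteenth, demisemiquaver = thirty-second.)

59

Convert each value to thirty-second notes: demisemiquaver = 1; dotted semibreve = 48; semiquaver rest = 2; demisemiquaver = 1; demisemiquaver rest = 1; semiquaver tied to quaver (semiquaver + quaver) = 6.
Adding: 1 + 48 + 2 + 1 + 1 + 6 = 59 thirty-second notes.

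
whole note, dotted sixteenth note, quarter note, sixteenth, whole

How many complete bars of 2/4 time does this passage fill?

4

One bar of 2/4 = 16 thirty-second notes.
Convert each value to thirty-second notes: whole note = 32; dotted sixteenth note = 3; quarter note = 8; sixteenth = 2; whole = 32.
Altogether 32 + 3 + 8 + 2 + 32 = 77.
77 ÷ 16 = 4 complete bars with 13 left over.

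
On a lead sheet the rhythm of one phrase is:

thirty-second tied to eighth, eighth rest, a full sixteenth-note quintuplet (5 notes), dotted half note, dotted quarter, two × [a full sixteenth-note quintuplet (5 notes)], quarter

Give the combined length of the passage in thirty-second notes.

Each duration in thirty-second notes: thirty-second tied to eighth (thirty-second + eighth) = 5; eighth rest = 4; a full sixteenth-note quintuplet (5 notes) (five quintuplet sixteenths span one quarter) = 8; dotted half note = 24; dotted quarter = 12; a full sixteenth-note quintuplet (5 notes) (five quintuplet sixteenths span one quarter) = 8; a full sixteenth-note quintuplet (5 notes) (five quintuplet sixteenths span one quarter) = 8; quarter = 8.
Sum: 5 + 4 + 8 + 24 + 12 + 8 + 8 + 8 = 77 thirty-second notes.

77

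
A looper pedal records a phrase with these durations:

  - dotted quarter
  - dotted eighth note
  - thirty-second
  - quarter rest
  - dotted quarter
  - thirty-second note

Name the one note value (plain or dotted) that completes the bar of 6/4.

The bar of 6/4 = 48 thirty-second notes.
Convert each value to thirty-second notes: dotted quarter = 12; dotted eighth note = 6; thirty-second = 1; quarter rest = 8; dotted quarter = 12; thirty-second note = 1.
Altogether 12 + 6 + 1 + 8 + 12 + 1 = 40.
Remaining: 48 − 40 = 8 thirty-second notes, which is a quarter note.

quarter note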